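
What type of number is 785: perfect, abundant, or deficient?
deficient

Proper divisors of 785: sum = 1 + 5 + 157 = 163
Since 163 < 785, 785 is deficient.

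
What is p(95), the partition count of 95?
104651419

p(n) counts ways to write n as a sum of positive integers (order ignored).
Euler's pentagonal recurrence: p(k) = p(k-1) + p(k-2) - p(k-5) - p(k-7) + p(k-12) + p(k-15) - ... (offsets j(3j∓1)/2, signs ++--, p(0)=1, p(<0)=0).
DP table for k = 0..94: p(0)=1, p(1)=1, p(2)=2, p(3)=3, p(4)=5, p(5)=7, p(6)=11, p(7)=15, p(8)=22, p(9)=30, p(10)=42, p(11)=56, p(12)=77, p(13)=101, p(14)=135, p(15)=176, p(16)=231, p(17)=297, p(18)=385, p(19)=490, p(20)=627, p(21)=792, p(22)=1002, p(23)=1255, p(24)=1575, p(25)=1958, p(26)=2436, p(27)=3010, p(28)=3718, p(29)=4565, p(30)=5604, p(31)=6842, p(32)=8349, p(33)=10143, p(34)=12310, p(35)=14883, p(36)=17977, p(37)=21637, p(38)=26015, p(39)=31185, p(40)=37338, p(41)=44583, p(42)=53174, p(43)=63261, p(44)=75175, p(45)=89134, p(46)=105558, p(47)=124754, p(48)=147273, p(49)=173525, p(50)=204226, p(51)=239943, p(52)=281589, p(53)=329931, p(54)=386155, p(55)=451276, p(56)=526823, p(57)=614154, p(58)=715220, p(59)=831820, p(60)=966467, p(61)=1121505, p(62)=1300156, p(63)=1505499, p(64)=1741630, p(65)=2012558, p(66)=2323520, p(67)=2679689, p(68)=3087735, p(69)=3554345, p(70)=4087968, p(71)=4697205, p(72)=5392783, p(73)=6185689, p(74)=7089500, p(75)=8118264, p(76)=9289091, p(77)=10619863, p(78)=12132164, p(79)=13848650, p(80)=15796476, p(81)=18004327, p(82)=20506255, p(83)=23338469, p(84)=26543660, p(85)=30167357, p(86)=34262962, p(87)=38887673, p(88)=44108109, p(89)=49995925, p(90)=56634173, p(91)=64112359, p(92)=72533807, p(93)=82010177, p(94)=92669720.
Final step: p(95) = p(94) + p(93) - p(90) - p(88) + p(83) + p(80) - p(73) - p(69) + p(60) + p(55) - p(44) - p(38) + p(25) + p(18) - p(3)
= 92669720 + 82010177 - 56634173 - 44108109 + 23338469 + 15796476 - 6185689 - 3554345 + 966467 + 451276 - 75175 - 26015 + 1958 + 385 - 3
= 104651419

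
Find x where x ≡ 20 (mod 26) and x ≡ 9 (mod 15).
384

Using Chinese Remainder Theorem:
M = 26 × 15 = 390
M1 = 15, M2 = 26
y1 = 15^(-1) mod 26 = 7
y2 = 26^(-1) mod 15 = 11
x = (20×15×7 + 9×26×11) mod 390 = 384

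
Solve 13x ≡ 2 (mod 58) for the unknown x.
x ≡ 18 (mod 58)

gcd(13, 58) = 1, which divides 2, so solutions exist.
Find 13^(-1) mod 58 by the extended Euclidean algorithm:
58 = 4 × 13 + 6  ⟹  6 = (1)·58 + (-4)·13
13 = 2 × 6 + 1  ⟹  1 = (-2)·58 + (9)·13
So (9)·13 ≡ 1 (mod 58), i.e. 13^(-1) ≡ 9 (mod 58).
x ≡ 9 × 2 = 18 ≡ 18 (mod 58).
Check: 13 × 18 = 234 ≡ 2 (mod 58).
Unique solution: x ≡ 18 (mod 58)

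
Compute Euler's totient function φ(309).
204

309 = 3 × 103
φ(n) = n × ∏(1 - 1/p) for each prime p dividing n
φ(309) = 309 × (1 - 1/3) × (1 - 1/103) = 204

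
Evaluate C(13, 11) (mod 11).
1

Using Lucas' theorem:
Write n=13 and k=11 in base 11:
n in base 11: [1, 2]
k in base 11: [1, 0]
C(13,11) mod 11 = ∏ C(n_i, k_i) mod 11
Digit binomials (mod 11): C(1,1) = 1; C(2,0) = 1
Product: 1 × 1 = 1 ≡ 1 (mod 11)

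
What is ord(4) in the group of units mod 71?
35

71 is prime, so ord(4) divides φ(71) = 70.
Divisors of 70: 1, 2, 5, 7, 10, 14, 35, 70.
Repeated squaring: 4^1 ≡ 4, 4^2 ≡ 16, 4^4 ≡ 43, 4^8 ≡ 3, 4^16 ≡ 9, 4^32 ≡ 10, 4^64 ≡ 29 (mod 71).
Test 4^d mod 71 for each divisor d in increasing order:
4^1 ≡ 4
4^2 ≡ 16
4^5 = 4^4·4^1 ≡ 30
4^7 = 4^4·4^2·4^1 ≡ 54
4^10 = 4^8·4^2 ≡ 48
4^14 = 4^8·4^4·4^2 ≡ 5
4^35 = 4^32·4^2·4^1 ≡ 1  ← first divisor giving 1
The order is 35.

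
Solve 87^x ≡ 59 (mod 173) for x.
25

Baby-step giant-step with step n = ⌈√173⌉ = 14.
Baby steps 87^j mod 173 (j:value) for j=0..13: 0:1, 1:87, 2:130, 3:65, 4:119, 5:146, 6:73, 7:123, 8:148, 9:74, 10:37, 11:105, 12:139, 13:156.
Giant-step multiplier: 87^(-14) ≡ 87^(172-14) = 87^158 ≡ 122 (mod 173).
Giant steps γ_i = 59·122^i mod 173: γ_0=59, γ_1=105 (in table at j=11).
x = i·n + j = 1·14 + 11 = 25.
Check: 87^25 ≡ 59 (mod 173).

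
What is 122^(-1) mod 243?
2

gcd(122, 243) = 1, so the inverse exists.
Extended Euclidean algorithm on (243, 122):
243 = 1 × 122 + 121  ⟹  121 = (1)·243 + (-1)·122
122 = 1 × 121 + 1  ⟹  1 = (-1)·243 + (2)·122
So (2)·122 ≡ 1 (mod 243), i.e. 122^(-1) ≡ 2 (mod 243).
Check: 122 × 2 = 244 ≡ 1 (mod 243)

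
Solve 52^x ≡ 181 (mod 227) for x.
214

Baby-step giant-step with step n = ⌈√227⌉ = 16.
Baby steps 52^j mod 227 (j:value) for j=0..15: 0:1, 1:52, 2:207, 3:95, 4:173, 5:143, 6:172, 7:91, 8:192, 9:223, 10:19, 11:80, 12:74, 13:216, 14:109, 15:220.
Giant-step multiplier: 52^(-16) ≡ 52^(226-16) = 52^210 ≡ 169 (mod 227).
Giant steps γ_i = 181·169^i mod 227: γ_0=181, γ_1=171, γ_2=70, γ_3=26, γ_4=81, γ_5=69, γ_6=84, γ_7=122, γ_8=188, γ_9=219, γ_10=10, γ_11=101, γ_12=44, γ_13=172 (in table at j=6).
x = i·n + j = 13·16 + 6 = 214.
Check: 52^214 ≡ 181 (mod 227).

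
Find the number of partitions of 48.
147273

p(n) counts ways to write n as a sum of positive integers (order ignored).
Euler's pentagonal recurrence: p(k) = p(k-1) + p(k-2) - p(k-5) - p(k-7) + p(k-12) + p(k-15) - ... (offsets j(3j∓1)/2, signs ++--, p(0)=1, p(<0)=0).
DP table for k = 0..47: p(0)=1, p(1)=1, p(2)=2, p(3)=3, p(4)=5, p(5)=7, p(6)=11, p(7)=15, p(8)=22, p(9)=30, p(10)=42, p(11)=56, p(12)=77, p(13)=101, p(14)=135, p(15)=176, p(16)=231, p(17)=297, p(18)=385, p(19)=490, p(20)=627, p(21)=792, p(22)=1002, p(23)=1255, p(24)=1575, p(25)=1958, p(26)=2436, p(27)=3010, p(28)=3718, p(29)=4565, p(30)=5604, p(31)=6842, p(32)=8349, p(33)=10143, p(34)=12310, p(35)=14883, p(36)=17977, p(37)=21637, p(38)=26015, p(39)=31185, p(40)=37338, p(41)=44583, p(42)=53174, p(43)=63261, p(44)=75175, p(45)=89134, p(46)=105558, p(47)=124754.
Final step: p(48) = p(47) + p(46) - p(43) - p(41) + p(36) + p(33) - p(26) - p(22) + p(13) + p(8)
= 124754 + 105558 - 63261 - 44583 + 17977 + 10143 - 2436 - 1002 + 101 + 22
= 147273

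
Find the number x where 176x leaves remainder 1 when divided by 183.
26

gcd(176, 183) = 1, so the inverse exists.
Extended Euclidean algorithm on (183, 176):
183 = 1 × 176 + 7  ⟹  7 = (1)·183 + (-1)·176
176 = 25 × 7 + 1  ⟹  1 = (-25)·183 + (26)·176
So (26)·176 ≡ 1 (mod 183), i.e. 176^(-1) ≡ 26 (mod 183).
Check: 176 × 26 = 4576 ≡ 1 (mod 183)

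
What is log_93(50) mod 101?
33

Baby-step giant-step with step n = ⌈√101⌉ = 11.
Baby steps 93^j mod 101 (j:value) for j=0..10: 0:1, 1:93, 2:64, 3:94, 4:56, 5:57, 6:49, 7:12, 8:5, 9:61, 10:17.
Giant-step multiplier: 93^(-11) ≡ 93^(100-11) = 93^89 ≡ 75 (mod 101).
Giant steps γ_i = 50·75^i mod 101: γ_0=50, γ_1=13, γ_2=66, γ_3=1 (in table at j=0).
x = i·n + j = 3·11 + 0 = 33.
Check: 93^33 ≡ 50 (mod 101).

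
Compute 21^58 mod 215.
11

Repeated squaring. Binary of 58 = 111010.
21^1 ≡ 21 (mod 215); 21^2 ≡ 11 (mod 215); 21^4 ≡ 121 (mod 215); 21^8 ≡ 21 (mod 215); 21^16 ≡ 11 (mod 215); 21^32 ≡ 121 (mod 215)
21^58 = 21^2 × 21^8 × 21^16 × 21^32 ≡ 11 (mod 215)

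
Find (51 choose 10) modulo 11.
0

Using Lucas' theorem:
Write n=51 and k=10 in base 11:
n in base 11: [4, 7]
k in base 11: [0, 10]
C(51,10) mod 11 = ∏ C(n_i, k_i) mod 11
Digit binomials (mod 11): C(4,0) = 1; C(7,10) = 0 (k_i > n_i)
Product: 1 × 0 = 0 ≡ 0 (mod 11)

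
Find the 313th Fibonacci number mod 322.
321

Matrix identity: Q^n = [[F_(n+1), F_n], [F_n, F_(n-1)]] with Q = [[1,1],[1,0]].
n = 313 = 100111001₂. Square-and-multiply, entries mod 322:
Q^1 = [[1,1],[1,0]]
Q^2 = (Q^1)² = [[2,1],[1,1]]
Q^4 = (Q^2)² = [[5,3],[3,2]]
Q^9 = (Q^4)²·Q = [[55,34],[34,21]]
Q^19 = (Q^9)²·Q = [[3,317],[317,8]]
Q^39 = (Q^19)²·Q = [[301,34],[34,267]]
Q^78 = (Q^39)² = [[309,314],[314,317]]
Q^156 = (Q^78)² = [[233,144],[144,89]]
Q^313 = (Q^156)²·Q = [[321,321],[321,0]]
F_313 mod 322 = Q^313[0][1] = 321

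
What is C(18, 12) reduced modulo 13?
0

Using Lucas' theorem:
Write n=18 and k=12 in base 13:
n in base 13: [1, 5]
k in base 13: [0, 12]
C(18,12) mod 13 = ∏ C(n_i, k_i) mod 13
Digit binomials (mod 13): C(1,0) = 1; C(5,12) = 0 (k_i > n_i)
Product: 1 × 0 = 0 ≡ 0 (mod 13)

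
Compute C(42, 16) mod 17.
0

Using Lucas' theorem:
Write n=42 and k=16 in base 17:
n in base 17: [2, 8]
k in base 17: [0, 16]
C(42,16) mod 17 = ∏ C(n_i, k_i) mod 17
Digit binomials (mod 17): C(2,0) = 1; C(8,16) = 0 (k_i > n_i)
Product: 1 × 0 = 0 ≡ 0 (mod 17)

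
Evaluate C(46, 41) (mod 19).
18

Using Lucas' theorem:
Write n=46 and k=41 in base 19:
n in base 19: [2, 8]
k in base 19: [2, 3]
C(46,41) mod 19 = ∏ C(n_i, k_i) mod 19
Digit binomials (mod 19): C(2,2) = 1; C(8,3) = 56 ≡ 18
Product: 1 × 18 = 18 ≡ 18 (mod 19)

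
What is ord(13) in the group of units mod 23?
11

23 is prime, so ord(13) divides φ(23) = 22.
Divisors of 22: 1, 2, 11, 22.
Repeated squaring: 13^1 ≡ 13, 13^2 ≡ 8, 13^4 ≡ 18, 13^8 ≡ 2, 13^16 ≡ 4 (mod 23).
Test 13^d mod 23 for each divisor d in increasing order:
13^1 ≡ 13
13^2 ≡ 8
13^11 = 13^8·13^2·13^1 ≡ 1  ← first divisor giving 1
The order is 11.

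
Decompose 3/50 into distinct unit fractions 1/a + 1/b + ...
1/17 + 1/850

Greedy algorithm:
3/50: ceiling(50/3) = 17, use 1/17
1/850: ceiling(850/1) = 850, use 1/850
Result: 3/50 = 1/17 + 1/850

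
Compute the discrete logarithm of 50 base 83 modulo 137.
96

Baby-step giant-step with step n = ⌈√137⌉ = 12.
Baby steps 83^j mod 137 (j:value) for j=0..11: 0:1, 1:83, 2:39, 3:86, 4:14, 5:66, 6:135, 7:108, 8:59, 9:102, 10:109, 11:5.
Giant-step multiplier: 83^(-12) ≡ 83^(136-12) = 83^124 ≡ 103 (mod 137).
Giant steps γ_i = 50·103^i mod 137: γ_0=50, γ_1=81, γ_2=123, γ_3=65, γ_4=119, γ_5=64, γ_6=16, γ_7=4, γ_8=1 (in table at j=0).
x = i·n + j = 8·12 + 0 = 96.
Check: 83^96 ≡ 50 (mod 137).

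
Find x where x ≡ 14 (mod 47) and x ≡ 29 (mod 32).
61

Using Chinese Remainder Theorem:
M = 47 × 32 = 1504
M1 = 32, M2 = 47
y1 = 32^(-1) mod 47 = 25
y2 = 47^(-1) mod 32 = 15
x = (14×32×25 + 29×47×15) mod 1504 = 61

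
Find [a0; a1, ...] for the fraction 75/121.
[0; 1, 1, 1, 1, 1, 2, 2, 2]

Euclidean algorithm steps:
75 = 0 × 121 + 75
121 = 1 × 75 + 46
75 = 1 × 46 + 29
46 = 1 × 29 + 17
29 = 1 × 17 + 12
17 = 1 × 12 + 5
12 = 2 × 5 + 2
5 = 2 × 2 + 1
2 = 2 × 1 + 0
Continued fraction: [0; 1, 1, 1, 1, 1, 2, 2, 2]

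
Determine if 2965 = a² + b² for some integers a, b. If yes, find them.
7² + 54² (a=7, b=54)

Factorization: 2965 = 5 × 593
By Fermat: n is sum of two squares iff every prime p ≡ 3 (mod 4) appears to even power.
All primes ≡ 3 (mod 4) appear to even power.
Search a = 0, 1, 2, … for 2965 - a² a perfect square: first hit at a = 7: 2965 - 49 = 2916 = 54².
2965 = 7² + 54² = 49 + 2916 ✓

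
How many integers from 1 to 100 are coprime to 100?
40

100 = 2^2 × 5^2
φ(n) = n × ∏(1 - 1/p) for each prime p dividing n
φ(100) = 100 × (1 - 1/2) × (1 - 1/5) = 40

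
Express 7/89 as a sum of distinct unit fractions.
1/13 + 1/579 + 1/669903

Greedy algorithm:
7/89: ceiling(89/7) = 13, use 1/13
2/1157: ceiling(1157/2) = 579, use 1/579
1/669903: ceiling(669903/1) = 669903, use 1/669903
Result: 7/89 = 1/13 + 1/579 + 1/669903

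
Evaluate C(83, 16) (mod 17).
0

Using Lucas' theorem:
Write n=83 and k=16 in base 17:
n in base 17: [4, 15]
k in base 17: [0, 16]
C(83,16) mod 17 = ∏ C(n_i, k_i) mod 17
Digit binomials (mod 17): C(4,0) = 1; C(15,16) = 0 (k_i > n_i)
Product: 1 × 0 = 0 ≡ 0 (mod 17)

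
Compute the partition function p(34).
12310

p(n) counts ways to write n as a sum of positive integers (order ignored).
Euler's pentagonal recurrence: p(k) = p(k-1) + p(k-2) - p(k-5) - p(k-7) + p(k-12) + p(k-15) - ... (offsets j(3j∓1)/2, signs ++--, p(0)=1, p(<0)=0).
DP table for k = 0..33: p(0)=1, p(1)=1, p(2)=2, p(3)=3, p(4)=5, p(5)=7, p(6)=11, p(7)=15, p(8)=22, p(9)=30, p(10)=42, p(11)=56, p(12)=77, p(13)=101, p(14)=135, p(15)=176, p(16)=231, p(17)=297, p(18)=385, p(19)=490, p(20)=627, p(21)=792, p(22)=1002, p(23)=1255, p(24)=1575, p(25)=1958, p(26)=2436, p(27)=3010, p(28)=3718, p(29)=4565, p(30)=5604, p(31)=6842, p(32)=8349, p(33)=10143.
Final step: p(34) = p(33) + p(32) - p(29) - p(27) + p(22) + p(19) - p(12) - p(8)
= 10143 + 8349 - 4565 - 3010 + 1002 + 490 - 77 - 22
= 12310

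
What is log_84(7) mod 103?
74

Baby-step giant-step with step n = ⌈√103⌉ = 11.
Baby steps 84^j mod 103 (j:value) for j=0..10: 0:1, 1:84, 2:52, 3:42, 4:26, 5:21, 6:13, 7:62, 8:58, 9:31, 10:29.
Giant-step multiplier: 84^(-11) ≡ 84^(102-11) = 84^91 ≡ 20 (mod 103).
Giant steps γ_i = 7·20^i mod 103: γ_0=7, γ_1=37, γ_2=19, γ_3=71, γ_4=81, γ_5=75, γ_6=58 (in table at j=8).
x = i·n + j = 6·11 + 8 = 74.
Check: 84^74 ≡ 7 (mod 103).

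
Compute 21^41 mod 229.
128

Repeated squaring. Binary of 41 = 101001.
21^1 ≡ 21 (mod 229); 21^2 ≡ 212 (mod 229); 21^4 ≡ 60 (mod 229); 21^8 ≡ 165 (mod 229); 21^16 ≡ 203 (mod 229); 21^32 ≡ 218 (mod 229)
21^41 = 21^1 × 21^8 × 21^32 ≡ 128 (mod 229)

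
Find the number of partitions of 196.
2814570987591

p(n) counts ways to write n as a sum of positive integers (order ignored).
Euler's pentagonal recurrence: p(k) = p(k-1) + p(k-2) - p(k-5) - p(k-7) + p(k-12) + p(k-15) - ... (offsets j(3j∓1)/2, signs ++--, p(0)=1, p(<0)=0).
DP table for k = 0..195: p(0)=1, p(1)=1, p(2)=2, p(3)=3, p(4)=5, p(5)=7, p(6)=11, p(7)=15, p(8)=22, p(9)=30, p(10)=42, p(11)=56, p(12)=77, p(13)=101, p(14)=135, p(15)=176, p(16)=231, p(17)=297, p(18)=385, p(19)=490, p(20)=627, p(21)=792, p(22)=1002, p(23)=1255, p(24)=1575, p(25)=1958, p(26)=2436, p(27)=3010, p(28)=3718, p(29)=4565, p(30)=5604, p(31)=6842, p(32)=8349, p(33)=10143, p(34)=12310, p(35)=14883, p(36)=17977, p(37)=21637, p(38)=26015, p(39)=31185, p(40)=37338, p(41)=44583, p(42)=53174, p(43)=63261, p(44)=75175, p(45)=89134, p(46)=105558, p(47)=124754, p(48)=147273, p(49)=173525, p(50)=204226, p(51)=239943, p(52)=281589, p(53)=329931, p(54)=386155, p(55)=451276, p(56)=526823, p(57)=614154, p(58)=715220, p(59)=831820, p(60)=966467, p(61)=1121505, p(62)=1300156, p(63)=1505499, p(64)=1741630, p(65)=2012558, p(66)=2323520, p(67)=2679689, p(68)=3087735, p(69)=3554345, p(70)=4087968, p(71)=4697205, p(72)=5392783, p(73)=6185689, p(74)=7089500, p(75)=8118264, p(76)=9289091, p(77)=10619863, p(78)=12132164, p(79)=13848650, p(80)=15796476, p(81)=18004327, p(82)=20506255, p(83)=23338469, p(84)=26543660, p(85)=30167357, p(86)=34262962, p(87)=38887673, p(88)=44108109, p(89)=49995925, p(90)=56634173, p(91)=64112359, p(92)=72533807, p(93)=82010177, p(94)=92669720, p(95)=104651419, p(96)=118114304, p(97)=133230930, p(98)=150198136, p(99)=169229875, p(100)=190569292, p(101)=214481126, p(102)=241265379, p(103)=271248950, p(104)=304801365, p(105)=342325709, p(106)=384276336, p(107)=431149389, p(108)=483502844, p(109)=541946240, p(110)=607163746, p(111)=679903203, p(112)=761002156, p(113)=851376628, p(114)=952050665, p(115)=1064144451, p(116)=1188908248, p(117)=1327710076, p(118)=1482074143, p(119)=1653668665, p(120)=1844349560, p(121)=2056148051, p(122)=2291320912, p(123)=2552338241, p(124)=2841940500, p(125)=3163127352, p(126)=3519222692, p(127)=3913864295, p(128)=4351078600, p(129)=4835271870, p(130)=5371315400, p(131)=5964539504, p(132)=6620830889, p(133)=7346629512, p(134)=8149040695, p(135)=9035836076, p(136)=10015581680, p(137)=11097645016, p(138)=12292341831, p(139)=13610949895, p(140)=15065878135, p(141)=16670689208, p(142)=18440293320, p(143)=20390982757, p(144)=22540654445, p(145)=24908858009, p(146)=27517052599, p(147)=30388671978, p(148)=33549419497, p(149)=37027355200, p(150)=40853235313, p(151)=45060624582, p(152)=49686288421, p(153)=54770336324, p(154)=60356673280, p(155)=66493182097, p(156)=73232243759, p(157)=80630964769, p(158)=88751778802, p(159)=97662728555, p(160)=107438159466, p(161)=118159068427, p(162)=129913904637, p(163)=142798995930, p(164)=156919475295, p(165)=172389800255, p(166)=189334822579, p(167)=207890420102, p(168)=228204732751, p(169)=250438925115, p(170)=274768617130, p(171)=301384802048, p(172)=330495499613, p(173)=362326859895, p(174)=397125074750, p(175)=435157697830, p(176)=476715857290, p(177)=522115831195, p(178)=571701605655, p(179)=625846753120, p(180)=684957390936, p(181)=749474411781, p(182)=819876908323, p(183)=896684817527, p(184)=980462880430, p(185)=1071823774337, p(186)=1171432692373, p(187)=1280011042268, p(188)=1398341745571, p(189)=1527273599625, p(190)=1667727404093, p(191)=1820701100652, p(192)=1987276856363, p(193)=2168627105469, p(194)=2366022741845, p(195)=2580840212973.
Final step: p(196) = p(195) + p(194) - p(191) - p(189) + p(184) + p(181) - p(174) - p(170) + p(161) + p(156) - p(145) - p(139) + p(126) + p(119) - p(104) - p(96) + p(79) + p(70) - p(51) - p(41) + p(20) + p(9)
= 2580840212973 + 2366022741845 - 1820701100652 - 1527273599625 + 980462880430 + 749474411781 - 397125074750 - 274768617130 + 118159068427 + 73232243759 - 24908858009 - 13610949895 + 3519222692 + 1653668665 - 304801365 - 118114304 + 13848650 + 4087968 - 239943 - 44583 + 627 + 30
= 2814570987591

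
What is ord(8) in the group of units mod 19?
6

19 is prime, so ord(8) divides φ(19) = 18.
Divisors of 18: 1, 2, 3, 6, 9, 18.
Repeated squaring: 8^1 ≡ 8, 8^2 ≡ 7, 8^4 ≡ 11, 8^8 ≡ 7, 8^16 ≡ 11 (mod 19).
Test 8^d mod 19 for each divisor d in increasing order:
8^1 ≡ 8
8^2 ≡ 7
8^3 = 8^2·8^1 ≡ 18
8^6 = 8^4·8^2 ≡ 1  ← first divisor giving 1
The order is 6.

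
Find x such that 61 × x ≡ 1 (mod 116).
97

gcd(61, 116) = 1, so the inverse exists.
Extended Euclidean algorithm on (116, 61):
116 = 1 × 61 + 55  ⟹  55 = (1)·116 + (-1)·61
61 = 1 × 55 + 6  ⟹  6 = (-1)·116 + (2)·61
55 = 9 × 6 + 1  ⟹  1 = (10)·116 + (-19)·61
So (-19)·61 ≡ 1 (mod 116), i.e. 61^(-1) ≡ -19 ≡ 97 (mod 116).
Check: 61 × 97 = 5917 ≡ 1 (mod 116)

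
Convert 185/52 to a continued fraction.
[3; 1, 1, 3, 1, 5]

Euclidean algorithm steps:
185 = 3 × 52 + 29
52 = 1 × 29 + 23
29 = 1 × 23 + 6
23 = 3 × 6 + 5
6 = 1 × 5 + 1
5 = 5 × 1 + 0
Continued fraction: [3; 1, 1, 3, 1, 5]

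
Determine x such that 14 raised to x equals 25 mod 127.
102

Baby-step giant-step with step n = ⌈√127⌉ = 12.
Baby steps 14^j mod 127 (j:value) for j=0..11: 0:1, 1:14, 2:69, 3:77, 4:62, 5:106, 6:87, 7:75, 8:34, 9:95, 10:60, 11:78.
Giant-step multiplier: 14^(-12) ≡ 14^(126-12) = 14^114 ≡ 122 (mod 127).
Giant steps γ_i = 25·122^i mod 127: γ_0=25, γ_1=2, γ_2=117, γ_3=50, γ_4=4, γ_5=107, γ_6=100, γ_7=8, γ_8=87 (in table at j=6).
x = i·n + j = 8·12 + 6 = 102.
Check: 14^102 ≡ 25 (mod 127).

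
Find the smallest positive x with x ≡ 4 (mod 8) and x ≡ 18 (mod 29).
76

Using Chinese Remainder Theorem:
M = 8 × 29 = 232
M1 = 29, M2 = 8
y1 = 29^(-1) mod 8 = 5
y2 = 8^(-1) mod 29 = 11
x = (4×29×5 + 18×8×11) mod 232 = 76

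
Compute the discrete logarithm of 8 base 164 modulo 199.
156

Baby-step giant-step with step n = ⌈√199⌉ = 15.
Baby steps 164^j mod 199 (j:value) for j=0..14: 0:1, 1:164, 2:31, 3:109, 4:165, 5:195, 6:140, 7:75, 8:161, 9:136, 10:16, 11:37, 12:98, 13:152, 14:53.
Giant-step multiplier: 164^(-15) ≡ 164^(198-15) = 164^183 ≡ 171 (mod 199).
Giant steps γ_i = 8·171^i mod 199: γ_0=8, γ_1=174, γ_2=103, γ_3=101, γ_4=157, γ_5=181, γ_6=106, γ_7=17, γ_8=121, γ_9=194, γ_10=140 (in table at j=6).
x = i·n + j = 10·15 + 6 = 156.
Check: 164^156 ≡ 8 (mod 199).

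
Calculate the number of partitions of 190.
1667727404093

p(n) counts ways to write n as a sum of positive integers (order ignored).
Euler's pentagonal recurrence: p(k) = p(k-1) + p(k-2) - p(k-5) - p(k-7) + p(k-12) + p(k-15) - ... (offsets j(3j∓1)/2, signs ++--, p(0)=1, p(<0)=0).
DP table for k = 0..189: p(0)=1, p(1)=1, p(2)=2, p(3)=3, p(4)=5, p(5)=7, p(6)=11, p(7)=15, p(8)=22, p(9)=30, p(10)=42, p(11)=56, p(12)=77, p(13)=101, p(14)=135, p(15)=176, p(16)=231, p(17)=297, p(18)=385, p(19)=490, p(20)=627, p(21)=792, p(22)=1002, p(23)=1255, p(24)=1575, p(25)=1958, p(26)=2436, p(27)=3010, p(28)=3718, p(29)=4565, p(30)=5604, p(31)=6842, p(32)=8349, p(33)=10143, p(34)=12310, p(35)=14883, p(36)=17977, p(37)=21637, p(38)=26015, p(39)=31185, p(40)=37338, p(41)=44583, p(42)=53174, p(43)=63261, p(44)=75175, p(45)=89134, p(46)=105558, p(47)=124754, p(48)=147273, p(49)=173525, p(50)=204226, p(51)=239943, p(52)=281589, p(53)=329931, p(54)=386155, p(55)=451276, p(56)=526823, p(57)=614154, p(58)=715220, p(59)=831820, p(60)=966467, p(61)=1121505, p(62)=1300156, p(63)=1505499, p(64)=1741630, p(65)=2012558, p(66)=2323520, p(67)=2679689, p(68)=3087735, p(69)=3554345, p(70)=4087968, p(71)=4697205, p(72)=5392783, p(73)=6185689, p(74)=7089500, p(75)=8118264, p(76)=9289091, p(77)=10619863, p(78)=12132164, p(79)=13848650, p(80)=15796476, p(81)=18004327, p(82)=20506255, p(83)=23338469, p(84)=26543660, p(85)=30167357, p(86)=34262962, p(87)=38887673, p(88)=44108109, p(89)=49995925, p(90)=56634173, p(91)=64112359, p(92)=72533807, p(93)=82010177, p(94)=92669720, p(95)=104651419, p(96)=118114304, p(97)=133230930, p(98)=150198136, p(99)=169229875, p(100)=190569292, p(101)=214481126, p(102)=241265379, p(103)=271248950, p(104)=304801365, p(105)=342325709, p(106)=384276336, p(107)=431149389, p(108)=483502844, p(109)=541946240, p(110)=607163746, p(111)=679903203, p(112)=761002156, p(113)=851376628, p(114)=952050665, p(115)=1064144451, p(116)=1188908248, p(117)=1327710076, p(118)=1482074143, p(119)=1653668665, p(120)=1844349560, p(121)=2056148051, p(122)=2291320912, p(123)=2552338241, p(124)=2841940500, p(125)=3163127352, p(126)=3519222692, p(127)=3913864295, p(128)=4351078600, p(129)=4835271870, p(130)=5371315400, p(131)=5964539504, p(132)=6620830889, p(133)=7346629512, p(134)=8149040695, p(135)=9035836076, p(136)=10015581680, p(137)=11097645016, p(138)=12292341831, p(139)=13610949895, p(140)=15065878135, p(141)=16670689208, p(142)=18440293320, p(143)=20390982757, p(144)=22540654445, p(145)=24908858009, p(146)=27517052599, p(147)=30388671978, p(148)=33549419497, p(149)=37027355200, p(150)=40853235313, p(151)=45060624582, p(152)=49686288421, p(153)=54770336324, p(154)=60356673280, p(155)=66493182097, p(156)=73232243759, p(157)=80630964769, p(158)=88751778802, p(159)=97662728555, p(160)=107438159466, p(161)=118159068427, p(162)=129913904637, p(163)=142798995930, p(164)=156919475295, p(165)=172389800255, p(166)=189334822579, p(167)=207890420102, p(168)=228204732751, p(169)=250438925115, p(170)=274768617130, p(171)=301384802048, p(172)=330495499613, p(173)=362326859895, p(174)=397125074750, p(175)=435157697830, p(176)=476715857290, p(177)=522115831195, p(178)=571701605655, p(179)=625846753120, p(180)=684957390936, p(181)=749474411781, p(182)=819876908323, p(183)=896684817527, p(184)=980462880430, p(185)=1071823774337, p(186)=1171432692373, p(187)=1280011042268, p(188)=1398341745571, p(189)=1527273599625.
Final step: p(190) = p(189) + p(188) - p(185) - p(183) + p(178) + p(175) - p(168) - p(164) + p(155) + p(150) - p(139) - p(133) + p(120) + p(113) - p(98) - p(90) + p(73) + p(64) - p(45) - p(35) + p(14) + p(3)
= 1527273599625 + 1398341745571 - 1071823774337 - 896684817527 + 571701605655 + 435157697830 - 228204732751 - 156919475295 + 66493182097 + 40853235313 - 13610949895 - 7346629512 + 1844349560 + 851376628 - 150198136 - 56634173 + 6185689 + 1741630 - 89134 - 14883 + 135 + 3
= 1667727404093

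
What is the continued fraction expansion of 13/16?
[0; 1, 4, 3]

Euclidean algorithm steps:
13 = 0 × 16 + 13
16 = 1 × 13 + 3
13 = 4 × 3 + 1
3 = 3 × 1 + 0
Continued fraction: [0; 1, 4, 3]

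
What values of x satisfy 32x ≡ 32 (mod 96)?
x ≡ 1 (mod 3)

gcd(32, 96) = 32, which divides 32, so solutions exist.
Divide through by 32: x ≡ 1 (mod 3).
The coefficient of x is now 1, so x ≡ 1 (mod 3).
Check: 32 × 1 = 32 ≡ 32 (mod 96).
x ≡ 1 (mod 3), giving 32 solutions mod 96.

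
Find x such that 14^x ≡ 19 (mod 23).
7

Baby-step giant-step with step n = ⌈√23⌉ = 5.
Baby steps 14^j mod 23 (j:value) for j=0..4: 0:1, 1:14, 2:12, 3:7, 4:6.
Giant-step multiplier: 14^(-5) ≡ 14^(22-5) = 14^17 ≡ 20 (mod 23).
Giant steps γ_i = 19·20^i mod 23: γ_0=19, γ_1=12 (in table at j=2).
x = i·n + j = 1·5 + 2 = 7.
Check: 14^7 ≡ 19 (mod 23).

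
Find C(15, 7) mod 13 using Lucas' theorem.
0

Using Lucas' theorem:
Write n=15 and k=7 in base 13:
n in base 13: [1, 2]
k in base 13: [0, 7]
C(15,7) mod 13 = ∏ C(n_i, k_i) mod 13
Digit binomials (mod 13): C(1,0) = 1; C(2,7) = 0 (k_i > n_i)
Product: 1 × 0 = 0 ≡ 0 (mod 13)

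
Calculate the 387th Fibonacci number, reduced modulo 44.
2

Matrix identity: Q^n = [[F_(n+1), F_n], [F_n, F_(n-1)]] with Q = [[1,1],[1,0]].
n = 387 = 110000011₂. Square-and-multiply, entries mod 44:
Q^1 = [[1,1],[1,0]]
Q^3 = (Q^1)²·Q = [[3,2],[2,1]]
Q^6 = (Q^3)² = [[13,8],[8,5]]
Q^12 = (Q^6)² = [[13,12],[12,1]]
Q^24 = (Q^12)² = [[5,36],[36,13]]
Q^48 = (Q^24)² = [[1,32],[32,13]]
Q^96 = (Q^48)² = [[13,8],[8,5]]
Q^193 = (Q^96)²·Q = [[25,13],[13,12]]
Q^387 = (Q^193)²·Q = [[43,2],[2,41]]
F_387 mod 44 = Q^387[0][1] = 2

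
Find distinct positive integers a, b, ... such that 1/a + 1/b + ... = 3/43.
1/15 + 1/323 + 1/208335

Greedy algorithm:
3/43: ceiling(43/3) = 15, use 1/15
2/645: ceiling(645/2) = 323, use 1/323
1/208335: ceiling(208335/1) = 208335, use 1/208335
Result: 3/43 = 1/15 + 1/323 + 1/208335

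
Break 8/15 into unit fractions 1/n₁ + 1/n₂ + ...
1/2 + 1/30

Greedy algorithm:
8/15: ceiling(15/8) = 2, use 1/2
1/30: ceiling(30/1) = 30, use 1/30
Result: 8/15 = 1/2 + 1/30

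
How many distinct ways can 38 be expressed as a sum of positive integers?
26015

p(n) counts ways to write n as a sum of positive integers (order ignored).
Euler's pentagonal recurrence: p(k) = p(k-1) + p(k-2) - p(k-5) - p(k-7) + p(k-12) + p(k-15) - ... (offsets j(3j∓1)/2, signs ++--, p(0)=1, p(<0)=0).
DP table for k = 0..37: p(0)=1, p(1)=1, p(2)=2, p(3)=3, p(4)=5, p(5)=7, p(6)=11, p(7)=15, p(8)=22, p(9)=30, p(10)=42, p(11)=56, p(12)=77, p(13)=101, p(14)=135, p(15)=176, p(16)=231, p(17)=297, p(18)=385, p(19)=490, p(20)=627, p(21)=792, p(22)=1002, p(23)=1255, p(24)=1575, p(25)=1958, p(26)=2436, p(27)=3010, p(28)=3718, p(29)=4565, p(30)=5604, p(31)=6842, p(32)=8349, p(33)=10143, p(34)=12310, p(35)=14883, p(36)=17977, p(37)=21637.
Final step: p(38) = p(37) + p(36) - p(33) - p(31) + p(26) + p(23) - p(16) - p(12) + p(3)
= 21637 + 17977 - 10143 - 6842 + 2436 + 1255 - 231 - 77 + 3
= 26015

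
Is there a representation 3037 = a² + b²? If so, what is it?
11² + 54² (a=11, b=54)

Factorization: 3037 = 3037
By Fermat: n is sum of two squares iff every prime p ≡ 3 (mod 4) appears to even power.
All primes ≡ 3 (mod 4) appear to even power.
Search a = 0, 1, 2, … for 3037 - a² a perfect square: first hit at a = 11: 3037 - 121 = 2916 = 54².
3037 = 11² + 54² = 121 + 2916 ✓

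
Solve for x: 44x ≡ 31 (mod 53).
x ≡ 26 (mod 53)

gcd(44, 53) = 1, which divides 31, so solutions exist.
Find 44^(-1) mod 53 by the extended Euclidean algorithm:
53 = 1 × 44 + 9  ⟹  9 = (1)·53 + (-1)·44
44 = 4 × 9 + 8  ⟹  8 = (-4)·53 + (5)·44
9 = 1 × 8 + 1  ⟹  1 = (5)·53 + (-6)·44
So (-6)·44 ≡ 1 (mod 53), i.e. 44^(-1) ≡ -6 ≡ 47 (mod 53).
x ≡ 47 × 31 = 1457 ≡ 26 (mod 53).
Check: 44 × 26 = 1144 ≡ 31 (mod 53).
Unique solution: x ≡ 26 (mod 53)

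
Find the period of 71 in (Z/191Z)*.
190

191 is prime, so ord(71) divides φ(191) = 190.
Divisors of 190: 1, 2, 5, 10, 19, 38, 95, 190.
Repeated squaring: 71^1 ≡ 71, 71^2 ≡ 75, 71^4 ≡ 86, 71^8 ≡ 138, 71^16 ≡ 135, 71^32 ≡ 80, 71^64 ≡ 97, 71^128 ≡ 50 (mod 191).
Test 71^d mod 191 for each divisor d in increasing order:
71^1 ≡ 71
71^2 ≡ 75
71^5 = 71^4·71^1 ≡ 185
71^10 = 71^8·71^2 ≡ 36
71^19 = 71^16·71^2·71^1 ≡ 142
71^38 = 71^32·71^4·71^2 ≡ 109
71^95 = 71^64·71^16·71^8·71^4·71^2·71^1 ≡ 190
71^190 = 71^128·71^32·71^16·71^8·71^4·71^2 ≡ 1  ← first divisor giving 1
The order is 190.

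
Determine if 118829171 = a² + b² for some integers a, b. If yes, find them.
Not possible

Factorization: 118829171 = 97 × 107^3
By Fermat: n is sum of two squares iff every prime p ≡ 3 (mod 4) appears to even power.
Prime(s) ≡ 3 (mod 4) with odd exponent: [(107, 3)]
Therefore 118829171 cannot be expressed as a² + b².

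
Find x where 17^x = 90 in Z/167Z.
139

Baby-step giant-step with step n = ⌈√167⌉ = 13.
Baby steps 17^j mod 167 (j:value) for j=0..12: 0:1, 1:17, 2:122, 3:70, 4:21, 5:23, 6:57, 7:134, 8:107, 9:149, 10:28, 11:142, 12:76.
Giant-step multiplier: 17^(-13) ≡ 17^(166-13) = 17^153 ≡ 148 (mod 167).
Giant steps γ_i = 90·148^i mod 167: γ_0=90, γ_1=127, γ_2=92, γ_3=89, γ_4=146, γ_5=65, γ_6=101, γ_7=85, γ_8=55, γ_9=124, γ_10=149 (in table at j=9).
x = i·n + j = 10·13 + 9 = 139.
Check: 17^139 ≡ 90 (mod 167).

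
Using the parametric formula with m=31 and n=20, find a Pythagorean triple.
(561, 1240, 1361)

Euclid's formula: a = m² - n², b = 2mn, c = m² + n²
m = 31, n = 20
a = 31² - 20² = 961 - 400 = 561
b = 2 × 31 × 20 = 1240
c = 31² + 20² = 961 + 400 = 1361
Verification: 561² + 1240² = 314721 + 1537600 = 1852321 = 1361² ✓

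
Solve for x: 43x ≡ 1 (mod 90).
67

gcd(43, 90) = 1, so the inverse exists.
Extended Euclidean algorithm on (90, 43):
90 = 2 × 43 + 4  ⟹  4 = (1)·90 + (-2)·43
43 = 10 × 4 + 3  ⟹  3 = (-10)·90 + (21)·43
4 = 1 × 3 + 1  ⟹  1 = (11)·90 + (-23)·43
So (-23)·43 ≡ 1 (mod 90), i.e. 43^(-1) ≡ -23 ≡ 67 (mod 90).
Check: 43 × 67 = 2881 ≡ 1 (mod 90)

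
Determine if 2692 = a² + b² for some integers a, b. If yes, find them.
24² + 46² (a=24, b=46)

Factorization: 2692 = 2^2 × 673
By Fermat: n is sum of two squares iff every prime p ≡ 3 (mod 4) appears to even power.
All primes ≡ 3 (mod 4) appear to even power.
Search a = 0, 1, 2, … for 2692 - a² a perfect square: first hit at a = 24: 2692 - 576 = 2116 = 46².
2692 = 24² + 46² = 576 + 2116 ✓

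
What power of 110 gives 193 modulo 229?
28

Baby-step giant-step with step n = ⌈√229⌉ = 16.
Baby steps 110^j mod 229 (j:value) for j=0..15: 0:1, 1:110, 2:192, 3:52, 4:224, 5:137, 6:185, 7:198, 8:25, 9:2, 10:220, 11:155, 12:104, 13:219, 14:45, 15:141.
Giant-step multiplier: 110^(-16) ≡ 110^(228-16) = 110^212 ≡ 48 (mod 229).
Giant steps γ_i = 193·48^i mod 229: γ_0=193, γ_1=104 (in table at j=12).
x = i·n + j = 1·16 + 12 = 28.
Check: 110^28 ≡ 193 (mod 229).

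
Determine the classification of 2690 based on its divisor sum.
deficient

Proper divisors of 2690: sum = 1 + 2 + 5 + 10 + 269 + 538 + 1345 = 2170
Since 2170 < 2690, 2690 is deficient.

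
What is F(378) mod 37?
36

Matrix identity: Q^n = [[F_(n+1), F_n], [F_n, F_(n-1)]] with Q = [[1,1],[1,0]].
n = 378 = 101111010₂. Square-and-multiply, entries mod 37:
Q^1 = [[1,1],[1,0]]
Q^2 = (Q^1)² = [[2,1],[1,1]]
Q^5 = (Q^2)²·Q = [[8,5],[5,3]]
Q^11 = (Q^5)²·Q = [[33,15],[15,18]]
Q^23 = (Q^11)²·Q = [[7,19],[19,25]]
Q^47 = (Q^23)²·Q = [[19,3],[3,16]]
Q^94 = (Q^47)² = [[0,31],[31,6]]
Q^189 = (Q^94)²·Q = [[0,36],[36,1]]
Q^378 = (Q^189)² = [[1,36],[36,2]]
F_378 mod 37 = Q^378[0][1] = 36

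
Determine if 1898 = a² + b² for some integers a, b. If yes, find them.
7² + 43² (a=7, b=43)

Factorization: 1898 = 2 × 13 × 73
By Fermat: n is sum of two squares iff every prime p ≡ 3 (mod 4) appears to even power.
All primes ≡ 3 (mod 4) appear to even power.
Search a = 0, 1, 2, … for 1898 - a² a perfect square: first hit at a = 7: 1898 - 49 = 1849 = 43².
1898 = 7² + 43² = 49 + 1849 ✓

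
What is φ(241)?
240

241 = 241
φ(n) = n × ∏(1 - 1/p) for each prime p dividing n
φ(241) = 241 × (1 - 1/241) = 240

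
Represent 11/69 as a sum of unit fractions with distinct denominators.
1/7 + 1/61 + 1/5893 + 1/86812730 + 1/15072900093293070

Greedy algorithm:
11/69: ceiling(69/11) = 7, use 1/7
8/483: ceiling(483/8) = 61, use 1/61
5/29463: ceiling(29463/5) = 5893, use 1/5893
2/173625459: ceiling(173625459/2) = 86812730, use 1/86812730
1/15072900093293070: ceiling(15072900093293070/1) = 15072900093293070, use 1/15072900093293070
Result: 11/69 = 1/7 + 1/61 + 1/5893 + 1/86812730 + 1/15072900093293070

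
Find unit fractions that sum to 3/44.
1/15 + 1/660

Greedy algorithm:
3/44: ceiling(44/3) = 15, use 1/15
1/660: ceiling(660/1) = 660, use 1/660
Result: 3/44 = 1/15 + 1/660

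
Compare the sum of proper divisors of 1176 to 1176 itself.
abundant

Proper divisors of 1176: sum = 1 + 2 + 3 + 4 + 6 + 7 + 8 + 12 + ... + 196 + 294 + 392 + 588 (23 divisors) = 2244
Since 2244 > 1176, 1176 is abundant.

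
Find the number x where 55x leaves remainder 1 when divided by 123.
85

gcd(55, 123) = 1, so the inverse exists.
Extended Euclidean algorithm on (123, 55):
123 = 2 × 55 + 13  ⟹  13 = (1)·123 + (-2)·55
55 = 4 × 13 + 3  ⟹  3 = (-4)·123 + (9)·55
13 = 4 × 3 + 1  ⟹  1 = (17)·123 + (-38)·55
So (-38)·55 ≡ 1 (mod 123), i.e. 55^(-1) ≡ -38 ≡ 85 (mod 123).
Check: 55 × 85 = 4675 ≡ 1 (mod 123)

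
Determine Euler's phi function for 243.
162

243 = 3^5
φ(n) = n × ∏(1 - 1/p) for each prime p dividing n
φ(243) = 243 × (1 - 1/3) = 162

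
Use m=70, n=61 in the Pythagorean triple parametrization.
(1179, 8540, 8621)

Euclid's formula: a = m² - n², b = 2mn, c = m² + n²
m = 70, n = 61
a = 70² - 61² = 4900 - 3721 = 1179
b = 2 × 70 × 61 = 8540
c = 70² + 61² = 4900 + 3721 = 8621
Verification: 1179² + 8540² = 1390041 + 72931600 = 74321641 = 8621² ✓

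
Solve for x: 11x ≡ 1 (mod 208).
19

gcd(11, 208) = 1, so the inverse exists.
Extended Euclidean algorithm on (208, 11):
208 = 18 × 11 + 10  ⟹  10 = (1)·208 + (-18)·11
11 = 1 × 10 + 1  ⟹  1 = (-1)·208 + (19)·11
So (19)·11 ≡ 1 (mod 208), i.e. 11^(-1) ≡ 19 (mod 208).
Check: 11 × 19 = 209 ≡ 1 (mod 208)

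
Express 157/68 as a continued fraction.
[2; 3, 4, 5]

Euclidean algorithm steps:
157 = 2 × 68 + 21
68 = 3 × 21 + 5
21 = 4 × 5 + 1
5 = 5 × 1 + 0
Continued fraction: [2; 3, 4, 5]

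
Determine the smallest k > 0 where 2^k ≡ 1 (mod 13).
12

13 is prime, so ord(2) divides φ(13) = 12.
Divisors of 12: 1, 2, 3, 4, 6, 12.
Repeated squaring: 2^1 ≡ 2, 2^2 ≡ 4, 2^4 ≡ 3, 2^8 ≡ 9 (mod 13).
Test 2^d mod 13 for each divisor d in increasing order:
2^1 ≡ 2
2^2 ≡ 4
2^3 = 2^2·2^1 ≡ 8
2^4 ≡ 3
2^6 = 2^4·2^2 ≡ 12
2^12 = 2^8·2^4 ≡ 1  ← first divisor giving 1
The order is 12.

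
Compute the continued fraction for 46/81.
[0; 1, 1, 3, 5, 2]

Euclidean algorithm steps:
46 = 0 × 81 + 46
81 = 1 × 46 + 35
46 = 1 × 35 + 11
35 = 3 × 11 + 2
11 = 5 × 2 + 1
2 = 2 × 1 + 0
Continued fraction: [0; 1, 1, 3, 5, 2]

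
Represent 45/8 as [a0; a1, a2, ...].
[5; 1, 1, 1, 2]

Euclidean algorithm steps:
45 = 5 × 8 + 5
8 = 1 × 5 + 3
5 = 1 × 3 + 2
3 = 1 × 2 + 1
2 = 2 × 1 + 0
Continued fraction: [5; 1, 1, 1, 2]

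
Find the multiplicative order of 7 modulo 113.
14

113 is prime, so ord(7) divides φ(113) = 112.
Divisors of 112: 1, 2, 4, 7, 8, 14, 16, 28, 56, 112.
Repeated squaring: 7^1 ≡ 7, 7^2 ≡ 49, 7^4 ≡ 28, 7^8 ≡ 106, 7^16 ≡ 49, 7^32 ≡ 28, 7^64 ≡ 106 (mod 113).
Test 7^d mod 113 for each divisor d in increasing order:
7^1 ≡ 7
7^2 ≡ 49
7^4 ≡ 28
7^7 = 7^4·7^2·7^1 ≡ 112
7^8 ≡ 106
7^14 = 7^8·7^4·7^2 ≡ 1  ← first divisor giving 1
The order is 14.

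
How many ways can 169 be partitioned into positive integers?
250438925115

p(n) counts ways to write n as a sum of positive integers (order ignored).
Euler's pentagonal recurrence: p(k) = p(k-1) + p(k-2) - p(k-5) - p(k-7) + p(k-12) + p(k-15) - ... (offsets j(3j∓1)/2, signs ++--, p(0)=1, p(<0)=0).
DP table for k = 0..168: p(0)=1, p(1)=1, p(2)=2, p(3)=3, p(4)=5, p(5)=7, p(6)=11, p(7)=15, p(8)=22, p(9)=30, p(10)=42, p(11)=56, p(12)=77, p(13)=101, p(14)=135, p(15)=176, p(16)=231, p(17)=297, p(18)=385, p(19)=490, p(20)=627, p(21)=792, p(22)=1002, p(23)=1255, p(24)=1575, p(25)=1958, p(26)=2436, p(27)=3010, p(28)=3718, p(29)=4565, p(30)=5604, p(31)=6842, p(32)=8349, p(33)=10143, p(34)=12310, p(35)=14883, p(36)=17977, p(37)=21637, p(38)=26015, p(39)=31185, p(40)=37338, p(41)=44583, p(42)=53174, p(43)=63261, p(44)=75175, p(45)=89134, p(46)=105558, p(47)=124754, p(48)=147273, p(49)=173525, p(50)=204226, p(51)=239943, p(52)=281589, p(53)=329931, p(54)=386155, p(55)=451276, p(56)=526823, p(57)=614154, p(58)=715220, p(59)=831820, p(60)=966467, p(61)=1121505, p(62)=1300156, p(63)=1505499, p(64)=1741630, p(65)=2012558, p(66)=2323520, p(67)=2679689, p(68)=3087735, p(69)=3554345, p(70)=4087968, p(71)=4697205, p(72)=5392783, p(73)=6185689, p(74)=7089500, p(75)=8118264, p(76)=9289091, p(77)=10619863, p(78)=12132164, p(79)=13848650, p(80)=15796476, p(81)=18004327, p(82)=20506255, p(83)=23338469, p(84)=26543660, p(85)=30167357, p(86)=34262962, p(87)=38887673, p(88)=44108109, p(89)=49995925, p(90)=56634173, p(91)=64112359, p(92)=72533807, p(93)=82010177, p(94)=92669720, p(95)=104651419, p(96)=118114304, p(97)=133230930, p(98)=150198136, p(99)=169229875, p(100)=190569292, p(101)=214481126, p(102)=241265379, p(103)=271248950, p(104)=304801365, p(105)=342325709, p(106)=384276336, p(107)=431149389, p(108)=483502844, p(109)=541946240, p(110)=607163746, p(111)=679903203, p(112)=761002156, p(113)=851376628, p(114)=952050665, p(115)=1064144451, p(116)=1188908248, p(117)=1327710076, p(118)=1482074143, p(119)=1653668665, p(120)=1844349560, p(121)=2056148051, p(122)=2291320912, p(123)=2552338241, p(124)=2841940500, p(125)=3163127352, p(126)=3519222692, p(127)=3913864295, p(128)=4351078600, p(129)=4835271870, p(130)=5371315400, p(131)=5964539504, p(132)=6620830889, p(133)=7346629512, p(134)=8149040695, p(135)=9035836076, p(136)=10015581680, p(137)=11097645016, p(138)=12292341831, p(139)=13610949895, p(140)=15065878135, p(141)=16670689208, p(142)=18440293320, p(143)=20390982757, p(144)=22540654445, p(145)=24908858009, p(146)=27517052599, p(147)=30388671978, p(148)=33549419497, p(149)=37027355200, p(150)=40853235313, p(151)=45060624582, p(152)=49686288421, p(153)=54770336324, p(154)=60356673280, p(155)=66493182097, p(156)=73232243759, p(157)=80630964769, p(158)=88751778802, p(159)=97662728555, p(160)=107438159466, p(161)=118159068427, p(162)=129913904637, p(163)=142798995930, p(164)=156919475295, p(165)=172389800255, p(166)=189334822579, p(167)=207890420102, p(168)=228204732751.
Final step: p(169) = p(168) + p(167) - p(164) - p(162) + p(157) + p(154) - p(147) - p(143) + p(134) + p(129) - p(118) - p(112) + p(99) + p(92) - p(77) - p(69) + p(52) + p(43) - p(24) - p(14)
= 228204732751 + 207890420102 - 156919475295 - 129913904637 + 80630964769 + 60356673280 - 30388671978 - 20390982757 + 8149040695 + 4835271870 - 1482074143 - 761002156 + 169229875 + 72533807 - 10619863 - 3554345 + 281589 + 63261 - 1575 - 135
= 250438925115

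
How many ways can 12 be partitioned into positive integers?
77

p(n) counts ways to write n as a sum of positive integers (order ignored).
Euler's pentagonal recurrence: p(k) = p(k-1) + p(k-2) - p(k-5) - p(k-7) + p(k-12) + p(k-15) - ... (offsets j(3j∓1)/2, signs ++--, p(0)=1, p(<0)=0).
DP table for k = 0..11: p(0)=1, p(1)=1, p(2)=2, p(3)=3, p(4)=5, p(5)=7, p(6)=11, p(7)=15, p(8)=22, p(9)=30, p(10)=42, p(11)=56.
Final step: p(12) = p(11) + p(10) - p(7) - p(5) + p(0)
= 56 + 42 - 15 - 7 + 1
= 77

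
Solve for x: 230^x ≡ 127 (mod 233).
35

Baby-step giant-step with step n = ⌈√233⌉ = 16.
Baby steps 230^j mod 233 (j:value) for j=0..15: 0:1, 1:230, 2:9, 3:206, 4:81, 5:223, 6:30, 7:143, 8:37, 9:122, 10:100, 11:166, 12:201, 13:96, 14:178, 15:165.
Giant-step multiplier: 230^(-16) ≡ 230^(232-16) = 230^216 ≡ 8 (mod 233).
Giant steps γ_i = 127·8^i mod 233: γ_0=127, γ_1=84, γ_2=206 (in table at j=3).
x = i·n + j = 2·16 + 3 = 35.
Check: 230^35 ≡ 127 (mod 233).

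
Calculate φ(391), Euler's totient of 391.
352

391 = 17 × 23
φ(n) = n × ∏(1 - 1/p) for each prime p dividing n
φ(391) = 391 × (1 - 1/17) × (1 - 1/23) = 352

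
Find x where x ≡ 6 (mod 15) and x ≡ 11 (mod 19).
201

Using Chinese Remainder Theorem:
M = 15 × 19 = 285
M1 = 19, M2 = 15
y1 = 19^(-1) mod 15 = 4
y2 = 15^(-1) mod 19 = 14
x = (6×19×4 + 11×15×14) mod 285 = 201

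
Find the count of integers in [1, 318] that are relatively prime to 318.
104

318 = 2 × 3 × 53
φ(n) = n × ∏(1 - 1/p) for each prime p dividing n
φ(318) = 318 × (1 - 1/2) × (1 - 1/3) × (1 - 1/53) = 104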